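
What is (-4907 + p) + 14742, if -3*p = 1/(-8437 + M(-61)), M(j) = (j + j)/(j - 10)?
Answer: 17670692096/1796715 ≈ 9835.0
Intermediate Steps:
M(j) = 2*j/(-10 + j) (M(j) = (2*j)/(-10 + j) = 2*j/(-10 + j))
p = 71/1796715 (p = -1/(3*(-8437 + 2*(-61)/(-10 - 61))) = -1/(3*(-8437 + 2*(-61)/(-71))) = -1/(3*(-8437 + 2*(-61)*(-1/71))) = -1/(3*(-8437 + 122/71)) = -1/(3*(-598905/71)) = -1/3*(-71/598905) = 71/1796715 ≈ 3.9517e-5)
(-4907 + p) + 14742 = (-4907 + 71/1796715) + 14742 = -8816480434/1796715 + 14742 = 17670692096/1796715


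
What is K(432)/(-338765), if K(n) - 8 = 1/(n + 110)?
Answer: -4337/183610630 ≈ -2.3621e-5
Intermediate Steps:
K(n) = 8 + 1/(110 + n) (K(n) = 8 + 1/(n + 110) = 8 + 1/(110 + n))
K(432)/(-338765) = ((881 + 8*432)/(110 + 432))/(-338765) = ((881 + 3456)/542)*(-1/338765) = ((1/542)*4337)*(-1/338765) = (4337/542)*(-1/338765) = -4337/183610630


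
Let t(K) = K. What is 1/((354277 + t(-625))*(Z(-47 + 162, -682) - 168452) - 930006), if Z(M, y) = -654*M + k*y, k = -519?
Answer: 1/39005470986 ≈ 2.5637e-11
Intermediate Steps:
Z(M, y) = -654*M - 519*y
1/((354277 + t(-625))*(Z(-47 + 162, -682) - 168452) - 930006) = 1/((354277 - 625)*((-654*(-47 + 162) - 519*(-682)) - 168452) - 930006) = 1/(353652*((-654*115 + 353958) - 168452) - 930006) = 1/(353652*((-75210 + 353958) - 168452) - 930006) = 1/(353652*(278748 - 168452) - 930006) = 1/(353652*110296 - 930006) = 1/(39006400992 - 930006) = 1/39005470986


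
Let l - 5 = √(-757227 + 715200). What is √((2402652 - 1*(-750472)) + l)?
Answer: √(3153129 + I*√42027) ≈ 1775.7 + 0.058*I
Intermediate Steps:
l = 5 + I*√42027 (l = 5 + √(-757227 + 715200) = 5 + √(-42027) = 5 + I*√42027 ≈ 5.0 + 205.0*I)
√((2402652 - 1*(-750472)) + l) = √((2402652 - 1*(-750472)) + (5 + I*√42027)) = √((2402652 + 750472) + (5 + I*√42027)) = √(3153124 + (5 + I*√42027)) = √(3153129 + I*√42027)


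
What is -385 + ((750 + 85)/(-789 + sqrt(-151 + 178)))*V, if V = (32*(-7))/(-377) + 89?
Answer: -12511631765/26075582 - 9401265*sqrt(3)/26075582 ≈ -480.45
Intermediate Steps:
V = 33777/377 (V = -224*(-1/377) + 89 = 224/377 + 89 = 33777/377 ≈ 89.594)
-385 + ((750 + 85)/(-789 + sqrt(-151 + 178)))*V = -385 + ((750 + 85)/(-789 + sqrt(-151 + 178)))*(33777/377) = -385 + (835/(-789 + sqrt(27)))*(33777/377) = -385 + (835/(-789 + 3*sqrt(3)))*(33777/377) = -385 + 28203795/(377*(-789 + 3*sqrt(3)))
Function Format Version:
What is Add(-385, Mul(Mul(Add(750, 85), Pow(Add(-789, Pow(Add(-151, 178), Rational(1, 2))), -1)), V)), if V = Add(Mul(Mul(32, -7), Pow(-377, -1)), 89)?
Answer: Add(Rational(-12511631765, 26075582), Mul(Rational(-9401265, 26075582), Pow(3, Rational(1, 2)))) ≈ -480.45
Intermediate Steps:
V = Rational(33777, 377) (V = Add(Mul(-224, Rational(-1, 377)), 89) = Add(Rational(224, 377), 89) = Rational(33777, 377) ≈ 89.594)
Add(-385, Mul(Mul(Add(750, 85), Pow(Add(-789, Pow(Add(-151, 178), Rational(1, 2))), -1)), V)) = Add(-385, Mul(Mul(Add(750, 85), Pow(Add(-789, Pow(Add(-151, 178), Rational(1, 2))), -1)), Rational(33777, 377))) = Add(-385, Mul(Mul(835, Pow(Add(-789, Pow(27, Rational(1, 2))), -1)), Rational(33777, 377))) = Add(-385, Mul(Mul(835, Pow(Add(-789, Mul(3, Pow(3, Rational(1, 2)))), -1)), Rational(33777, 377))) = Add(-385, Mul(Rational(28203795, 377), Pow(Add(-789, Mul(3, Pow(3, Rational(1, 2)))), -1)))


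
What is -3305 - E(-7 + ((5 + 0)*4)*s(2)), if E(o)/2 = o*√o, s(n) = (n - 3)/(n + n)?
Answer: -3305 + 48*I*√3 ≈ -3305.0 + 83.138*I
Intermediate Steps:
s(n) = (-3 + n)/(2*n) (s(n) = (-3 + n)/((2*n)) = (-3 + n)*(1/(2*n)) = (-3 + n)/(2*n))
E(o) = 2*o^(3/2) (E(o) = 2*(o*√o) = 2*o^(3/2))
-3305 - E(-7 + ((5 + 0)*4)*s(2)) = -3305 - 2*(-7 + ((5 + 0)*4)*((½)*(-3 + 2)/2))^(3/2) = -3305 - 2*(-7 + (5*4)*((½)*(½)*(-1)))^(3/2) = -3305 - 2*(-7 + 20*(-¼))^(3/2) = -3305 - 2*(-7 - 5)^(3/2) = -3305 - 2*(-12)^(3/2) = -3305 - 2*(-24*I*√3) = -3305 - (-48)*I*√3 = -3305 + 48*I*√3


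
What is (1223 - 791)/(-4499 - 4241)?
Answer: -108/2185 ≈ -0.049428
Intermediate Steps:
(1223 - 791)/(-4499 - 4241) = 432/(-8740) = 432*(-1/8740) = -108/2185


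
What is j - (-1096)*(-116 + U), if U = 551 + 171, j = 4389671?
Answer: 5053847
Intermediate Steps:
U = 722
j - (-1096)*(-116 + U) = 4389671 - (-1096)*(-116 + 722) = 4389671 - (-1096)*606 = 4389671 - 1*(-664176) = 4389671 + 664176 = 5053847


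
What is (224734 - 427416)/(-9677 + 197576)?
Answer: -202682/187899 ≈ -1.0787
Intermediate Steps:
(224734 - 427416)/(-9677 + 197576) = -202682/187899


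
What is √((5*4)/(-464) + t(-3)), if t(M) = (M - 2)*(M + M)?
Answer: 5*√4031/58 ≈ 5.4733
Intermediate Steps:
t(M) = 2*M*(-2 + M) (t(M) = (-2 + M)*(2*M) = 2*M*(-2 + M))
√((5*4)/(-464) + t(-3)) = √((5*4)/(-464) + 2*(-3)*(-2 - 3)) = √(20*(-1/464) + 2*(-3)*(-5)) = √(-5/116 + 30) = √(3475/116) = 5*√4031/58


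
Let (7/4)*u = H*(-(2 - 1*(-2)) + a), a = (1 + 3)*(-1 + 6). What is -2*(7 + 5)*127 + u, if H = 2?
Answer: -21208/7 ≈ -3029.7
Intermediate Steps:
a = 20 (a = 4*5 = 20)
u = 128/7 (u = 4*(2*(-(2 - 1*(-2)) + 20))/7 = 4*(2*(-(2 + 2) + 20))/7 = 4*(2*(-1*4 + 20))/7 = 4*(2*(-4 + 20))/7 = 4*(2*16)/7 = (4/7)*32 = 128/7 ≈ 18.286)
-2*(7 + 5)*127 + u = -2*(7 + 5)*127 + 128/7 = -2*12*127 + 128/7 = -24*127 + 128/7 = -3048 + 128/7 = -21208/7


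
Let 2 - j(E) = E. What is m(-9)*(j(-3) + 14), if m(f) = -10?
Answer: -190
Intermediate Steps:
j(E) = 2 - E
m(-9)*(j(-3) + 14) = -10*((2 - 1*(-3)) + 14) = -10*((2 + 3) + 14) = -10*(5 + 14) = -10*19 = -190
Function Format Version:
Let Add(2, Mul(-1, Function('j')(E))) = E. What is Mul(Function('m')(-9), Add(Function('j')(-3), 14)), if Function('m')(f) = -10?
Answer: -190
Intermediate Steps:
Function('j')(E) = Add(2, Mul(-1, E))
Mul(Function('m')(-9), Add(Function('j')(-3), 14)) = Mul(-10, Add(Add(2, Mul(-1, -3)), 14)) = Mul(-10, Add(Add(2, 3), 14)) = Mul(-10, Add(5, 14)) = Mul(-10, 19) = -190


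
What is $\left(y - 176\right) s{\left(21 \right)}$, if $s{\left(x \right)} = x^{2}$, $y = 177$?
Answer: $441$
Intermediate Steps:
$\left(y - 176\right) s{\left(21 \right)} = \left(177 - 176\right) 21^{2} = 1 \cdot 441 = 441$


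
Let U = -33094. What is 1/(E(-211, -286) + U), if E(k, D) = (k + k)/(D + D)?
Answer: -286/9464673 ≈ -3.0218e-5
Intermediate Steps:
E(k, D) = k/D (E(k, D) = (2*k)/((2*D)) = (2*k)*(1/(2*D)) = k/D)
1/(E(-211, -286) + U) = 1/(-211/(-286) - 33094) = 1/(-211*(-1/286) - 33094) = 1/(211/286 - 33094) = 1/(-9464673/286) = -286/9464673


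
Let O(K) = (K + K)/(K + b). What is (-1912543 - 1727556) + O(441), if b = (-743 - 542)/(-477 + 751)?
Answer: -435169953683/119549 ≈ -3.6401e+6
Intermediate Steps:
b = -1285/274 ≈ -4.6898
O(K) = 2*K/(-1285/274 + K) (O(K) = (K + K)/(K - 1285/274) = (2*K)/(-1285/274 + K) = 2*K/(-1285/274 + K))
(-1912543 - 1727556) + O(441) = (-1912543 - 1727556) + 548*441/(-1285 + 274*441) = -3640099 + 548*441/(-1285 + 120834) = -3640099 + 548*441/119549 = -3640099 + 548*441*(1/119549) = -3640099 + 241668/119549 = -435169953683/119549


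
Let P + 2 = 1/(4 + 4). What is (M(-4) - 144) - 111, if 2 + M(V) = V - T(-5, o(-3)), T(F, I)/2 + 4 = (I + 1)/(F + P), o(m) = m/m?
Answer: -13883/55 ≈ -252.42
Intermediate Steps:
P = -15/8 (P = -2 + 1/(4 + 4) = -2 + 1/8 = -2 + ⅛ = -15/8 ≈ -1.8750)
o(m) = 1
T(F, I) = -8 + 2*(1 + I)/(-15/8 + F) (T(F, I) = -8 + 2*((I + 1)/(F - 15/8)) = -8 + 2*((1 + I)/(-15/8 + F)) = -8 + 2*(1 + I)/(-15/8 + F))
M(V) = 362/55 + V (M(V) = -2 + (V - 8*(17 - 8*(-5) + 2*1)/(-15 + 8*(-5))) = -2 + (V - 8*(17 + 40 + 2)/(-15 - 40)) = -2 + (V - 8*59/(-55)) = -2 + (V - 8*(-1)*59/55) = -2 + (V - 1*(-472/55)) = -2 + (V + 472/55) = -2 + (472/55 + V) = 362/55 + V)
(M(-4) - 144) - 111 = ((362/55 - 4) - 144) - 111 = (142/55 - 144) - 111 = -7778/55 - 111 = -13883/55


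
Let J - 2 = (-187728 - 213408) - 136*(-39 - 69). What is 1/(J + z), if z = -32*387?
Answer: -1/398830 ≈ -2.5073e-6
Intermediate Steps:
J = -386446 (J = 2 + ((-187728 - 213408) - 136*(-39 - 69)) = 2 + (-401136 - 136*(-108)) = 2 + (-401136 + 14688) = 2 - 386448 = -386446)
z = -12384
1/(J + z) = 1/(-386446 - 12384) = 1/(-398830) = -1/398830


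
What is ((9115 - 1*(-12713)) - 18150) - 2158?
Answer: 1520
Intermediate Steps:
((9115 - 1*(-12713)) - 18150) - 2158 = ((9115 + 12713) - 18150) - 2158 = (21828 - 18150) - 2158 = 3678 - 2158 = 1520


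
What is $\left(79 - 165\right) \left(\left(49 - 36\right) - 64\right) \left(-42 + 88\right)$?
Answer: $201756$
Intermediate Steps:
$\left(79 - 165\right) \left(\left(49 - 36\right) - 64\right) \left(-42 + 88\right) = - 86 \left(\left(49 - 36\right) - 64\right) 46 = - 86 \left(13 - 64\right) 46 = \left(-86\right) \left(-51\right) 46 = 4386 \cdot 46 = 201756$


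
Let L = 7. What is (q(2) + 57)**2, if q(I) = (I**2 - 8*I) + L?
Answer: 2704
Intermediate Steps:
q(I) = 7 + I**2 - 8*I (q(I) = (I**2 - 8*I) + 7 = 7 + I**2 - 8*I)
(q(2) + 57)**2 = ((7 + 2**2 - 8*2) + 57)**2 = ((7 + 4 - 16) + 57)**2 = (-5 + 57)**2 = 52**2 = 2704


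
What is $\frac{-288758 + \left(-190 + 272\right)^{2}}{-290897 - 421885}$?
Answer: $\frac{141017}{356391} \approx 0.39568$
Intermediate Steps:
$\frac{-288758 + \left(-190 + 272\right)^{2}}{-290897 - 421885} = \frac{-288758 + 82^{2}}{-712782} = \left(-288758 + 6724\right) \left(- \frac{1}{712782}\right) = \left(-282034\right) \left(- \frac{1}{712782}\right) = \frac{141017}{356391}$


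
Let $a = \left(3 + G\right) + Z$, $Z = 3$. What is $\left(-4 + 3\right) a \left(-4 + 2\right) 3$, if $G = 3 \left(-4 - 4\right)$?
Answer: $-108$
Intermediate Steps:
$G = -24$ ($G = 3 \left(-8\right) = -24$)
$a = -18$ ($a = \left(3 - 24\right) + 3 = -21 + 3 = -18$)
$\left(-4 + 3\right) a \left(-4 + 2\right) 3 = \left(-4 + 3\right) \left(-18\right) \left(-4 + 2\right) 3 = \left(-1\right) \left(-18\right) \left(\left(-2\right) 3\right) = 18 \left(-6\right) = -108$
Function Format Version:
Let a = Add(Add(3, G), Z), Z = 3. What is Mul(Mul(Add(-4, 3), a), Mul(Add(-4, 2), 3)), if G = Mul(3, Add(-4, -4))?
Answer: -108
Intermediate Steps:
G = -24 (G = Mul(3, -8) = -24)
a = -18 (a = Add(Add(3, -24), 3) = Add(-21, 3) = -18)
Mul(Mul(Add(-4, 3), a), Mul(Add(-4, 2), 3)) = Mul(Mul(Add(-4, 3), -18), Mul(Add(-4, 2), 3)) = Mul(Mul(-1, -18), Mul(-2, 3)) = Mul(18, -6) = -108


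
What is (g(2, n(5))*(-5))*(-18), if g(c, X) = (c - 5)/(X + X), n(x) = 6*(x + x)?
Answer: -9/4 ≈ -2.2500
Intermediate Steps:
n(x) = 12*x (n(x) = 6*(2*x) = 12*x)
g(c, X) = (-5 + c)/(2*X) (g(c, X) = (-5 + c)/((2*X)) = (-5 + c)*(1/(2*X)) = (-5 + c)/(2*X))
(g(2, n(5))*(-5))*(-18) = (((-5 + 2)/(2*((12*5))))*(-5))*(-18) = (((½)*(-3)/60)*(-5))*(-18) = (((½)*(1/60)*(-3))*(-5))*(-18) = -1/40*(-5)*(-18) = (⅛)*(-18) = -9/4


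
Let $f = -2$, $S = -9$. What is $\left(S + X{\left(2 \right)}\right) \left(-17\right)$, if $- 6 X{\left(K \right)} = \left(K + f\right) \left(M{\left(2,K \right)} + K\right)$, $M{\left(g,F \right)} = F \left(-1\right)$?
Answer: $153$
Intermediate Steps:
$M{\left(g,F \right)} = - F$
$X{\left(K \right)} = 0$ ($X{\left(K \right)} = - \frac{\left(K - 2\right) \left(- K + K\right)}{6} = - \frac{\left(-2 + K\right) 0}{6} = \left(- \frac{1}{6}\right) 0 = 0$)
$\left(S + X{\left(2 \right)}\right) \left(-17\right) = \left(-9 + 0\right) \left(-17\right) = \left(-9\right) \left(-17\right) = 153$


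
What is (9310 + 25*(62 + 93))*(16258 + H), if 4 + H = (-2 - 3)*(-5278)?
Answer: 562261140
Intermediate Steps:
H = 26386 (H = -4 + (-2 - 3)*(-5278) = -4 - 5*(-5278) = -4 + 26390 = 26386)
(9310 + 25*(62 + 93))*(16258 + H) = (9310 + 25*(62 + 93))*(16258 + 26386) = (9310 + 25*155)*42644 = (9310 + 3875)*42644 = 13185*42644 = 562261140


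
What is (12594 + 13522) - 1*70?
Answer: 26046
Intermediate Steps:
(12594 + 13522) - 1*70 = 26116 - 70 = 26046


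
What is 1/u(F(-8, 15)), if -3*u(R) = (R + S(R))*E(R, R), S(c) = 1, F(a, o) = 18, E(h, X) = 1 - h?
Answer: 3/323 ≈ 0.0092879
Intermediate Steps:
u(R) = -(1 + R)*(1 - R)/3 (u(R) = -(R + 1)*(1 - R)/3 = -(1 + R)*(1 - R)/3)
1/u(F(-8, 15)) = 1/(-1/3 + (1/3)*18**2) = 1/(-1/3 + (1/3)*324) = 1/(-1/3 + 108) = 1/(323/3) = 3/323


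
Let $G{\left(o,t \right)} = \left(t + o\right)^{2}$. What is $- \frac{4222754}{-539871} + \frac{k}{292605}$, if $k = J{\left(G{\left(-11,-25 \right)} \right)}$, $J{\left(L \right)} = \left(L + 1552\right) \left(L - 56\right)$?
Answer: $\frac{69825870402}{3510421199} \approx 19.891$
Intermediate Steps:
$G{\left(o,t \right)} = \left(o + t\right)^{2}$
$J{\left(L \right)} = \left(-56 + L\right) \left(1552 + L\right)$ ($J{\left(L \right)} = \left(1552 + L\right) \left(-56 + L\right) = \left(-56 + L\right) \left(1552 + L\right)$)
$k = 3531520$ ($k = -86912 + \left(\left(-11 - 25\right)^{2}\right)^{2} + 1496 \left(-11 - 25\right)^{2} = -86912 + \left(\left(-36\right)^{2}\right)^{2} + 1496 \left(-36\right)^{2} = -86912 + 1296^{2} + 1496 \cdot 1296 = -86912 + 1679616 + 1938816 = 3531520$)
$- \frac{4222754}{-539871} + \frac{k}{292605} = - \frac{4222754}{-539871} + \frac{3531520}{292605} = \left(-4222754\right) \left(- \frac{1}{539871}\right) + 3531520 \cdot \frac{1}{292605} = \frac{4222754}{539871} + \frac{706304}{58521} = \frac{69825870402}{3510421199}$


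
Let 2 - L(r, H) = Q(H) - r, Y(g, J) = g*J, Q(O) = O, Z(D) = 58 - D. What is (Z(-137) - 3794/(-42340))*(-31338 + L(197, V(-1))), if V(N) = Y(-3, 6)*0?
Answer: -128605533533/21170 ≈ -6.0749e+6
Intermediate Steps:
Y(g, J) = J*g
V(N) = 0 (V(N) = (6*(-3))*0 = -18*0 = 0)
L(r, H) = 2 + r - H (L(r, H) = 2 - (H - r) = 2 + (r - H) = 2 + r - H)
(Z(-137) - 3794/(-42340))*(-31338 + L(197, V(-1))) = ((58 - 1*(-137)) - 3794/(-42340))*(-31338 + (2 + 197 - 1*0)) = ((58 + 137) - 3794*(-1/42340))*(-31338 + (2 + 197 + 0)) = (195 + 1897/21170)*(-31338 + 199) = (4130047/21170)*(-31139) = -128605533533/21170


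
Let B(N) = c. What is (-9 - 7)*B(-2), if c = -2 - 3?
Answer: 80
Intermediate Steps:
c = -5
B(N) = -5
(-9 - 7)*B(-2) = (-9 - 7)*(-5) = -16*(-5) = 80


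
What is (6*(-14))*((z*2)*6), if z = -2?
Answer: 2016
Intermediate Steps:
(6*(-14))*((z*2)*6) = (6*(-14))*(-2*2*6) = -(-336)*6 = -84*(-24) = 2016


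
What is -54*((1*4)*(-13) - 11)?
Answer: 3402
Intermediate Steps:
-54*((1*4)*(-13) - 11) = -54*(4*(-13) - 11) = -54*(-52 - 11) = -54*(-63) = 3402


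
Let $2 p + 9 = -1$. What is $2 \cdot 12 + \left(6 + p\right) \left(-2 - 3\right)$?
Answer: $19$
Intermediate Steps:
$p = -5$ ($p = - \frac{9}{2} + \frac{1}{2} \left(-1\right) = - \frac{9}{2} - \frac{1}{2} = -5$)
$2 \cdot 12 + \left(6 + p\right) \left(-2 - 3\right) = 2 \cdot 12 + \left(6 - 5\right) \left(-2 - 3\right) = 24 + 1 \left(-5\right) = 24 - 5 = 19$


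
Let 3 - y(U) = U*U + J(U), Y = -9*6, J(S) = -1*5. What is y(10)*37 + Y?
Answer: -3458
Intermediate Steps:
J(S) = -5
Y = -54
y(U) = 8 - U² (y(U) = 3 - (U*U - 5) = 3 - (U² - 5) = 3 - (-5 + U²) = 3 + (5 - U²) = 8 - U²)
y(10)*37 + Y = (8 - 1*10²)*37 - 54 = (8 - 1*100)*37 - 54 = (8 - 100)*37 - 54 = -92*37 - 54 = -3404 - 54 = -3458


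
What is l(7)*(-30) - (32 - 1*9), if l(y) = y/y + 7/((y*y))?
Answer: -401/7 ≈ -57.286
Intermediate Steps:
l(y) = 1 + 7/y² (l(y) = 1 + 7/(y²) = 1 + 7/y²)
l(7)*(-30) - (32 - 1*9) = (1 + 7/7²)*(-30) - (32 - 1*9) = (1 + 7*(1/49))*(-30) - (32 - 9) = (1 + ⅐)*(-30) - 1*23 = (8/7)*(-30) - 23 = -240/7 - 23 = -401/7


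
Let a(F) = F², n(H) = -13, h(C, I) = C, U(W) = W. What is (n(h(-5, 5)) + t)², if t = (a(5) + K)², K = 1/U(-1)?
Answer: 316969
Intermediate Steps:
K = -1 (K = 1/(-1) = -1)
t = 576 (t = (5² - 1)² = (25 - 1)² = 24² = 576)
(n(h(-5, 5)) + t)² = (-13 + 576)² = 563² = 316969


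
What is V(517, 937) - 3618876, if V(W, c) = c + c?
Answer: -3617002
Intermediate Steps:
V(W, c) = 2*c
V(517, 937) - 3618876 = 2*937 - 3618876 = 1874 - 3618876 = -3617002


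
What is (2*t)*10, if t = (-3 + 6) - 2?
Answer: 20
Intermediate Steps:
t = 1 (t = 3 - 2 = 1)
(2*t)*10 = (2*1)*10 = 2*10 = 20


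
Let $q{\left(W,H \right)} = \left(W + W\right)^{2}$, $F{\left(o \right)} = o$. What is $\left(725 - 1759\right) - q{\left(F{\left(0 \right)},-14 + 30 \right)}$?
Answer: $-1034$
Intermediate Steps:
$q{\left(W,H \right)} = 4 W^{2}$ ($q{\left(W,H \right)} = \left(2 W\right)^{2} = 4 W^{2}$)
$\left(725 - 1759\right) - q{\left(F{\left(0 \right)},-14 + 30 \right)} = \left(725 - 1759\right) - 4 \cdot 0^{2} = \left(725 - 1759\right) - 4 \cdot 0 = -1034 - 0 = -1034 + 0 = -1034$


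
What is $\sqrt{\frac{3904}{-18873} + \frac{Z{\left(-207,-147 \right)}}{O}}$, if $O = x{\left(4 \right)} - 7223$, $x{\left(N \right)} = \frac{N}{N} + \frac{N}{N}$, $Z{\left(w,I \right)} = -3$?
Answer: $\frac{i \sqrt{5259503963705}}{5047479} \approx 0.45436 i$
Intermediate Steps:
$x{\left(N \right)} = 2$ ($x{\left(N \right)} = 1 + 1 = 2$)
$O = -7221$ ($O = 2 - 7223 = -7221$)
$\sqrt{\frac{3904}{-18873} + \frac{Z{\left(-207,-147 \right)}}{O}} = \sqrt{\frac{3904}{-18873} - \frac{3}{-7221}} = \sqrt{3904 \left(- \frac{1}{18873}\right) - - \frac{1}{2407}} = \sqrt{- \frac{3904}{18873} + \frac{1}{2407}} = \sqrt{- \frac{9378055}{45427311}} = \frac{i \sqrt{5259503963705}}{5047479}$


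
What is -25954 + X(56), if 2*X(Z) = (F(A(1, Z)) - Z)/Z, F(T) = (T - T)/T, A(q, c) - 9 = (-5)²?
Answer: -51909/2 ≈ -25955.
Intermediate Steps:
A(q, c) = 34 (A(q, c) = 9 + (-5)² = 9 + 25 = 34)
F(T) = 0 (F(T) = 0/T = 0)
X(Z) = -½ (X(Z) = ((0 - Z)/Z)/2 = ((-Z)/Z)/2 = (½)*(-1) = -½)
-25954 + X(56) = -25954 - ½ = -51909/2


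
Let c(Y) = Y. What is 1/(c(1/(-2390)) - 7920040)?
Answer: -2390/18928895601 ≈ -1.2626e-7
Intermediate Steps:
1/(c(1/(-2390)) - 7920040) = 1/(1/(-2390) - 7920040) = 1/(-1/2390 - 7920040) = 1/(-18928895601/2390) = -2390/18928895601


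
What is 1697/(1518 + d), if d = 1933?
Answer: 1697/3451 ≈ 0.49174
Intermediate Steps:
1697/(1518 + d) = 1697/(1518 + 1933) = 1697/3451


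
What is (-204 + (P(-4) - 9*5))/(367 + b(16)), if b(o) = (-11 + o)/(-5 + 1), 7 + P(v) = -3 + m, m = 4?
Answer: -1020/1463 ≈ -0.69720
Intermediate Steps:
P(v) = -6 (P(v) = -7 + (-3 + 4) = -7 + 1 = -6)
b(o) = 11/4 - o/4 (b(o) = (-11 + o)/(-4) = (-11 + o)*(-¼) = 11/4 - o/4)
(-204 + (P(-4) - 9*5))/(367 + b(16)) = (-204 + (-6 - 9*5))/(367 + (11/4 - ¼*16)) = (-204 + (-6 - 45))/(367 + (11/4 - 4)) = (-204 - 51)/(367 - 5/4) = -255/1463/4 = -255*4/1463 = -1020/1463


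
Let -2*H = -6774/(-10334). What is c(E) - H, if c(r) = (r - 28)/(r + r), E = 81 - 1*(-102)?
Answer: 710353/945561 ≈ 0.75125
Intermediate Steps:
E = 183 (E = 81 + 102 = 183)
c(r) = (-28 + r)/(2*r) (c(r) = (-28 + r)/((2*r)) = (-28 + r)*(1/(2*r)) = (-28 + r)/(2*r))
H = -3387/10334 (H = -(-3387)/(-10334) = -(-3387)*(-1)/10334 = -½*3387/5167 = -3387/10334 ≈ -0.32775)
c(E) - H = (½)*(-28 + 183)/183 - 1*(-3387/10334) = (½)*(1/183)*155 + 3387/10334 = 155/366 + 3387/10334 = 710353/945561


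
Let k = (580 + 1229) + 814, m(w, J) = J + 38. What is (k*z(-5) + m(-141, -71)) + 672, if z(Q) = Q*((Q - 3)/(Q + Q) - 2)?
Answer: 16377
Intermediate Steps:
z(Q) = Q*(-2 + (-3 + Q)/(2*Q)) (z(Q) = Q*((-3 + Q)/((2*Q)) - 2) = Q*((-3 + Q)*(1/(2*Q)) - 2) = Q*((-3 + Q)/(2*Q) - 2) = Q*(-2 + (-3 + Q)/(2*Q)))
m(w, J) = 38 + J
k = 2623 (k = 1809 + 814 = 2623)
(k*z(-5) + m(-141, -71)) + 672 = (2623*(-3/2 - 3/2*(-5)) + (38 - 71)) + 672 = (2623*(-3/2 + 15/2) - 33) + 672 = (2623*6 - 33) + 672 = (15738 - 33) + 672 = 15705 + 672 = 16377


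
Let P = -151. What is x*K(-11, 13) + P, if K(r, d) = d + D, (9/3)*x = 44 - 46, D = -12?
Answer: -455/3 ≈ -151.67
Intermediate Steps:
x = -2/3 (x = (44 - 46)/3 = (1/3)*(-2) = -2/3 ≈ -0.66667)
K(r, d) = -12 + d (K(r, d) = d - 12 = -12 + d)
x*K(-11, 13) + P = -2*(-12 + 13)/3 - 151 = -2/3*1 - 151 = -2/3 - 151 = -455/3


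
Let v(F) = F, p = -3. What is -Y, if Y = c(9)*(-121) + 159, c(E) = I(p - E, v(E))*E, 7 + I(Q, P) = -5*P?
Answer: -56787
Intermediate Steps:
I(Q, P) = -7 - 5*P
c(E) = E*(-7 - 5*E) (c(E) = (-7 - 5*E)*E = E*(-7 - 5*E))
Y = 56787 (Y = -1*9*(7 + 5*9)*(-121) + 159 = -1*9*(7 + 45)*(-121) + 159 = -1*9*52*(-121) + 159 = -468*(-121) + 159 = 56628 + 159 = 56787)
-Y = -1*56787 = -56787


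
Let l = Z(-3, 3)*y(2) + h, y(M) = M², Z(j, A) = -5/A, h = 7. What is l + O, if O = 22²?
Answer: 1453/3 ≈ 484.33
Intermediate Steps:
O = 484
l = ⅓ (l = -5/3*2² + 7 = -5*⅓*4 + 7 = -5/3*4 + 7 = -20/3 + 7 = ⅓ ≈ 0.33333)
l + O = ⅓ + 484 = 1453/3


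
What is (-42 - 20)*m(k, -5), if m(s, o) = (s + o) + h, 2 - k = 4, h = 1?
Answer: 372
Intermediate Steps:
k = -2 (k = 2 - 1*4 = 2 - 4 = -2)
m(s, o) = 1 + o + s (m(s, o) = (s + o) + 1 = (o + s) + 1 = 1 + o + s)
(-42 - 20)*m(k, -5) = (-42 - 20)*(1 - 5 - 2) = -62*(-6) = 372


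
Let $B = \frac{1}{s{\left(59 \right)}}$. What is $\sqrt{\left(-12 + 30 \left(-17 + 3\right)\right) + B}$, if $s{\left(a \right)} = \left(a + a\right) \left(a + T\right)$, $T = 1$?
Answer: $\frac{i \sqrt{5413649430}}{3540} \approx 20.785 i$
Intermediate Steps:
$s{\left(a \right)} = 2 a \left(1 + a\right)$ ($s{\left(a \right)} = \left(a + a\right) \left(a + 1\right) = 2 a \left(1 + a\right)$)
$B = \frac{1}{7080}$ ($B = \frac{1}{2 \cdot 59 \left(1 + 59\right)} = \frac{1}{2 \cdot 59 \cdot 60} = \frac{1}{7080} \approx 0.00014124$)
$\sqrt{\left(-12 + 30 \left(-17 + 3\right)\right) + B} = \sqrt{\left(-12 + 30 \left(-17 + 3\right)\right) + \frac{1}{7080}} = \sqrt{\left(-12 + 30 \left(-14\right)\right) + \frac{1}{7080}} = \sqrt{\left(-12 - 420\right) + \frac{1}{7080}} = \sqrt{-432 + \frac{1}{7080}} = \sqrt{- \frac{3058559}{7080}} = \frac{i \sqrt{5413649430}}{3540}$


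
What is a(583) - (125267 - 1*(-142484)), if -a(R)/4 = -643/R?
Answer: -156096261/583 ≈ -2.6775e+5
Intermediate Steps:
a(R) = 2572/R (a(R) = -(-2572)/R = 2572/R)
a(583) - (125267 - 1*(-142484)) = 2572/583 - (125267 - 1*(-142484)) = 2572*(1/583) - (125267 + 142484) = 2572/583 - 1*267751 = 2572/583 - 267751 = -156096261/583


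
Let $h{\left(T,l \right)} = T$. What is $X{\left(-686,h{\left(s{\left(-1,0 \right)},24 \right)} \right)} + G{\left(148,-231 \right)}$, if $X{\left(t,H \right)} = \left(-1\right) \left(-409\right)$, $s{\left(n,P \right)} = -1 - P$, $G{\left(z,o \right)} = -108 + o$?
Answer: $70$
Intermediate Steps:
$X{\left(t,H \right)} = 409$
$X{\left(-686,h{\left(s{\left(-1,0 \right)},24 \right)} \right)} + G{\left(148,-231 \right)} = 409 - 339 = 70$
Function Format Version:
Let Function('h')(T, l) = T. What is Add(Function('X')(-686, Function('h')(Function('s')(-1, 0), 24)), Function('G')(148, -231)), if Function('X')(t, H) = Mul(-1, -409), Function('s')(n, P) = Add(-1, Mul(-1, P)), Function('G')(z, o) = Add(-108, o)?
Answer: 70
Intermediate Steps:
Function('X')(t, H) = 409
Add(Function('X')(-686, Function('h')(Function('s')(-1, 0), 24)), Function('G')(148, -231)) = Add(409, Add(-108, -231)) = Add(409, -339) = 70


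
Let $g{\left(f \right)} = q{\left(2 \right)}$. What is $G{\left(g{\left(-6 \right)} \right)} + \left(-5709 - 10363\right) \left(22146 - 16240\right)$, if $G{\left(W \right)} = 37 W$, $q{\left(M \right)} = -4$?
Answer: $-94921380$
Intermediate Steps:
$g{\left(f \right)} = -4$
$G{\left(g{\left(-6 \right)} \right)} + \left(-5709 - 10363\right) \left(22146 - 16240\right) = 37 \left(-4\right) + \left(-5709 - 10363\right) \left(22146 - 16240\right) = -148 - 94921232 = -94921380$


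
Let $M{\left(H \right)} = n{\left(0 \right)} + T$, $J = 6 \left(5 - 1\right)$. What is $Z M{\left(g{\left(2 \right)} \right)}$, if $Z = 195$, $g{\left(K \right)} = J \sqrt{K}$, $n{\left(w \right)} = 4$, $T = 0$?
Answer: $780$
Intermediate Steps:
$J = 24$ ($J = 6 \cdot 4 = 24$)
$g{\left(K \right)} = 24 \sqrt{K}$
$M{\left(H \right)} = 4$ ($M{\left(H \right)} = 4 + 0 = 4$)
$Z M{\left(g{\left(2 \right)} \right)} = 195 \cdot 4 = 780$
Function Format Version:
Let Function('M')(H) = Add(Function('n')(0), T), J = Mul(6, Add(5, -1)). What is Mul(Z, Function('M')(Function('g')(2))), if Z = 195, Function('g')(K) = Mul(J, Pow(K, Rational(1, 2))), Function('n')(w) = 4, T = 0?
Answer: 780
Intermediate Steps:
J = 24 (J = Mul(6, 4) = 24)
Function('g')(K) = Mul(24, Pow(K, Rational(1, 2)))
Function('M')(H) = 4 (Function('M')(H) = Add(4, 0) = 4)
Mul(Z, Function('M')(Function('g')(2))) = Mul(195, 4) = 780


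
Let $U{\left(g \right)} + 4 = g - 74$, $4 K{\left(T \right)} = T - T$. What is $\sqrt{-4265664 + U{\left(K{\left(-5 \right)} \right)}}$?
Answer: $i \sqrt{4265742} \approx 2065.4 i$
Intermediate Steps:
$K{\left(T \right)} = 0$ ($K{\left(T \right)} = \frac{T - T}{4} = \frac{1}{4} \cdot 0 = 0$)
$U{\left(g \right)} = -78 + g$ ($U{\left(g \right)} = -4 + \left(g - 74\right) = -4 + \left(-74 + g\right) = -78 + g$)
$\sqrt{-4265664 + U{\left(K{\left(-5 \right)} \right)}} = \sqrt{-4265664 + \left(-78 + 0\right)} = \sqrt{-4265664 - 78} = \sqrt{-4265742} = i \sqrt{4265742}$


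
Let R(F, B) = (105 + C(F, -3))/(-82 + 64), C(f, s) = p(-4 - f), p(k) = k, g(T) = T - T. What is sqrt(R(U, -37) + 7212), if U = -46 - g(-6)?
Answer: sqrt(259338)/6 ≈ 84.875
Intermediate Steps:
g(T) = 0
C(f, s) = -4 - f
U = -46 (U = -46 - 1*0 = -46 + 0 = -46)
R(F, B) = -101/18 + F/18 (R(F, B) = (105 + (-4 - F))/(-82 + 64) = (101 - F)/(-18) = (101 - F)*(-1/18) = -101/18 + F/18)
sqrt(R(U, -37) + 7212) = sqrt((-101/18 + (1/18)*(-46)) + 7212) = sqrt((-101/18 - 23/9) + 7212) = sqrt(-49/6 + 7212) = sqrt(43223/6) = sqrt(259338)/6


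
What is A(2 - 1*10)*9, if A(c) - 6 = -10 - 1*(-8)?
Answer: 36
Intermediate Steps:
A(c) = 4 (A(c) = 6 + (-10 - 1*(-8)) = 6 + (-10 + 8) = 6 - 2 = 4)
A(2 - 1*10)*9 = 4*9 = 36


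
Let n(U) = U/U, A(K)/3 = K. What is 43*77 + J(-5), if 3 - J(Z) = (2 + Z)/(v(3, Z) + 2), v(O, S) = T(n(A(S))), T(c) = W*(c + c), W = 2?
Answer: 6629/2 ≈ 3314.5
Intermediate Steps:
A(K) = 3*K
n(U) = 1
T(c) = 4*c (T(c) = 2*(c + c) = 2*(2*c) = 4*c)
v(O, S) = 4 (v(O, S) = 4*1 = 4)
J(Z) = 8/3 - Z/6 (J(Z) = 3 - (2 + Z)/(4 + 2) = 3 - (2 + Z)/6 = 3 - (⅓ + Z/6) = 3 + (-⅓ - Z/6) = 8/3 - Z/6)
43*77 + J(-5) = 43*77 + (8/3 - ⅙*(-5)) = 3311 + (8/3 + ⅚) = 3311 + 7/2 = 6629/2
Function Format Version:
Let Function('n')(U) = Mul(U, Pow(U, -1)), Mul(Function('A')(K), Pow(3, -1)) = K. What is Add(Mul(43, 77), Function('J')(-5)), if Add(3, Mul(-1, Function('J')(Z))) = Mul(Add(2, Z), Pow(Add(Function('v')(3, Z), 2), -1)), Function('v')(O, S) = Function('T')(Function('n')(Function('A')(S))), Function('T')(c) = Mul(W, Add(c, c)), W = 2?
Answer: Rational(6629, 2) ≈ 3314.5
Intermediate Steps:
Function('A')(K) = Mul(3, K)
Function('n')(U) = 1
Function('T')(c) = Mul(4, c) (Function('T')(c) = Mul(2, Add(c, c)) = Mul(2, Mul(2, c)) = Mul(4, c))
Function('v')(O, S) = 4 (Function('v')(O, S) = Mul(4, 1) = 4)
Function('J')(Z) = Add(Rational(8, 3), Mul(Rational(-1, 6), Z)) (Function('J')(Z) = Add(3, Mul(-1, Mul(Add(2, Z), Pow(Add(4, 2), -1)))) = Add(3, Mul(-1, Mul(Add(2, Z), Pow(6, -1)))) = Add(3, Mul(-1, Mul(Add(2, Z), Rational(1, 6)))) = Add(3, Mul(-1, Add(Rational(1, 3), Mul(Rational(1, 6), Z)))) = Add(3, Add(Rational(-1, 3), Mul(Rational(-1, 6), Z))) = Add(Rational(8, 3), Mul(Rational(-1, 6), Z)))
Add(Mul(43, 77), Function('J')(-5)) = Add(Mul(43, 77), Add(Rational(8, 3), Mul(Rational(-1, 6), -5))) = Add(3311, Add(Rational(8, 3), Rational(5, 6))) = Add(3311, Rational(7, 2)) = Rational(6629, 2)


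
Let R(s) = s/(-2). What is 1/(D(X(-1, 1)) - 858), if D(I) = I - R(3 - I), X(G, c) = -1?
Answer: -1/857 ≈ -0.0011669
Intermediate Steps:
R(s) = -s/2 (R(s) = s*(-½) = -s/2)
D(I) = 3/2 + I/2 (D(I) = I - (-1)*(3 - I)/2 = I - (-3/2 + I/2) = I + (3/2 - I/2) = 3/2 + I/2)
1/(D(X(-1, 1)) - 858) = 1/((3/2 + (½)*(-1)) - 858) = 1/((3/2 - ½) - 858) = 1/(1 - 858) = 1/(-857) = -1/857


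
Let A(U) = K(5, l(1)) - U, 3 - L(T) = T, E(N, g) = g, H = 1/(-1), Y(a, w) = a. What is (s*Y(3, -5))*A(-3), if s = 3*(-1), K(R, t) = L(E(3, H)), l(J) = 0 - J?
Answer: -63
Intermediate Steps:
H = -1 (H = 1*(-1) = -1)
l(J) = -J
L(T) = 3 - T
K(R, t) = 4 (K(R, t) = 3 - 1*(-1) = 3 + 1 = 4)
s = -3
A(U) = 4 - U
(s*Y(3, -5))*A(-3) = (-3*3)*(4 - 1*(-3)) = -9*(4 + 3) = -9*7 = -63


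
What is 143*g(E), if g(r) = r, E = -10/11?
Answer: -130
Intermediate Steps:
E = -10/11 (E = -10*1/11 = -10/11 ≈ -0.90909)
143*g(E) = 143*(-10/11) = -130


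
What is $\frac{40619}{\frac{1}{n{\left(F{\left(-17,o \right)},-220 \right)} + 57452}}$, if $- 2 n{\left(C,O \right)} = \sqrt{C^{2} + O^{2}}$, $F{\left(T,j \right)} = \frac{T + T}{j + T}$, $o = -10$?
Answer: $2333642788 - \frac{40619 \sqrt{8821189}}{27} \approx 2.3292 \cdot 10^{9}$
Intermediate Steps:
$F{\left(T,j \right)} = \frac{2 T}{T + j}$
$n{\left(C,O \right)} = - \frac{\sqrt{C^{2} + O^{2}}}{2}$
$\frac{40619}{\frac{1}{n{\left(F{\left(-17,o \right)},-220 \right)} + 57452}} = \frac{40619}{\frac{1}{- \frac{\sqrt{\left(2 \left(-17\right) \frac{1}{-17 - 10}\right)^{2} + \left(-220\right)^{2}}}{2} + 57452}} = \frac{40619}{\frac{1}{- \frac{\sqrt{\left(2 \left(-17\right) \frac{1}{-27}\right)^{2} + 48400}}{2} + 57452}} = \frac{40619}{\frac{1}{- \frac{\sqrt{\left(2 \left(-17\right) \left(- \frac{1}{27}\right)\right)^{2} + 48400}}{2} + 57452}} = \frac{40619}{\frac{1}{- \frac{\sqrt{\left(\frac{34}{27}\right)^{2} + 48400}}{2} + 57452}} = \frac{40619}{\frac{1}{- \frac{\sqrt{\frac{1156}{729} + 48400}}{2} + 57452}} = \frac{40619}{\frac{1}{- \frac{\sqrt{\frac{35284756}{729}}}{2} + 57452}} = \frac{40619}{\frac{1}{- \frac{\frac{2}{27} \sqrt{8821189}}{2} + 57452}} = \frac{40619}{\frac{1}{- \frac{\sqrt{8821189}}{27} + 57452}} = \frac{40619}{\frac{1}{57452 - \frac{\sqrt{8821189}}{27}}} = 40619 \left(57452 - \frac{\sqrt{8821189}}{27}\right) = 2333642788 - \frac{40619 \sqrt{8821189}}{27}$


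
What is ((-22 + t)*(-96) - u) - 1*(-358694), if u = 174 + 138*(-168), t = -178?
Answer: 400904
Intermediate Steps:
u = -23010 (u = 174 - 23184 = -23010)
((-22 + t)*(-96) - u) - 1*(-358694) = ((-22 - 178)*(-96) - 1*(-23010)) - 1*(-358694) = (-200*(-96) + 23010) + 358694 = (19200 + 23010) + 358694 = 42210 + 358694 = 400904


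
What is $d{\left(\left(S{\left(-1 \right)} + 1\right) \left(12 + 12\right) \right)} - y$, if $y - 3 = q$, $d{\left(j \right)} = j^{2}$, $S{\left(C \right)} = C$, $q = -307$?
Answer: $304$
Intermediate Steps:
$y = -304$ ($y = 3 - 307 = -304$)
$d{\left(\left(S{\left(-1 \right)} + 1\right) \left(12 + 12\right) \right)} - y = \left(\left(-1 + 1\right) \left(12 + 12\right)\right)^{2} - -304 = \left(0 \cdot 24\right)^{2} + 304 = 0^{2} + 304 = 0 + 304 = 304$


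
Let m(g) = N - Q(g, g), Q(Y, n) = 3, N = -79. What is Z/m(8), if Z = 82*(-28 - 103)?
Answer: 131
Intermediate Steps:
m(g) = -82 (m(g) = -79 - 1*3 = -79 - 3 = -82)
Z = -10742 (Z = 82*(-131) = -10742)
Z/m(8) = -10742/(-82) = -10742*(-1/82) = 131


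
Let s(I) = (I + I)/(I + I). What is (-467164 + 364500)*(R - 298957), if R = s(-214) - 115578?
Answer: 42557718576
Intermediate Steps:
s(I) = 1 (s(I) = (2*I)/((2*I)) = (2*I)*(1/(2*I)) = 1)
R = -115577 (R = 1 - 115578 = -115577)
(-467164 + 364500)*(R - 298957) = (-467164 + 364500)*(-115577 - 298957) = -102664*(-414534) = 42557718576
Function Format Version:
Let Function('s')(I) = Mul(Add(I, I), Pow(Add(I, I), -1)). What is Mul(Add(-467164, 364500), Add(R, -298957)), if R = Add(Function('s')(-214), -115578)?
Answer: 42557718576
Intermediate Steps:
Function('s')(I) = 1 (Function('s')(I) = Mul(Mul(2, I), Pow(Mul(2, I), -1)) = Mul(Mul(2, I), Mul(Rational(1, 2), Pow(I, -1))) = 1)
R = -115577 (R = Add(1, -115578) = -115577)
Mul(Add(-467164, 364500), Add(R, -298957)) = Mul(Add(-467164, 364500), Add(-115577, -298957)) = Mul(-102664, -414534) = 42557718576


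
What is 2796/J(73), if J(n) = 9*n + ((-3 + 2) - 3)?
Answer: 2796/653 ≈ 4.2818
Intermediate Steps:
J(n) = -4 + 9*n (J(n) = 9*n + (-1 - 3) = 9*n - 4 = -4 + 9*n)
2796/J(73) = 2796/(-4 + 9*73) = 2796/(-4 + 657) = 2796/653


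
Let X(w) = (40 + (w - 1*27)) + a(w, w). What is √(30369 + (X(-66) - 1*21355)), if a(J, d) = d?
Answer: √8895 ≈ 94.313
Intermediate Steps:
X(w) = 13 + 2*w (X(w) = (40 + (w - 1*27)) + w = (40 + (w - 27)) + w = (40 + (-27 + w)) + w = (13 + w) + w = 13 + 2*w)
√(30369 + (X(-66) - 1*21355)) = √(30369 + ((13 + 2*(-66)) - 1*21355)) = √(30369 + ((13 - 132) - 21355)) = √(30369 + (-119 - 21355)) = √(30369 - 21474) = √8895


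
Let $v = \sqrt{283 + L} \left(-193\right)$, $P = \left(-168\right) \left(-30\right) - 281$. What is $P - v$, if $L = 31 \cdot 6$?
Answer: $4759 + 193 \sqrt{469} \approx 8938.7$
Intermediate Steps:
$L = 186$
$P = 4759$ ($P = 5040 - 281 = 4759$)
$v = - 193 \sqrt{469}$ ($v = \sqrt{283 + 186} \left(-193\right) = \sqrt{469} \left(-193\right) = - 193 \sqrt{469} \approx -4179.7$)
$P - v = 4759 - - 193 \sqrt{469} = 4759 + 193 \sqrt{469}$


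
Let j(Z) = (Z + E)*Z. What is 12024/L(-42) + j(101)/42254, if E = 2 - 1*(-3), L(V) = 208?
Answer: 31893059/549302 ≈ 58.061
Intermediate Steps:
E = 5 (E = 2 + 3 = 5)
j(Z) = Z*(5 + Z) (j(Z) = (Z + 5)*Z = (5 + Z)*Z = Z*(5 + Z))
12024/L(-42) + j(101)/42254 = 12024/208 + (101*(5 + 101))/42254 = 12024*(1/208) + (101*106)*(1/42254) = 1503/26 + 10706*(1/42254) = 1503/26 + 5353/21127 = 31893059/549302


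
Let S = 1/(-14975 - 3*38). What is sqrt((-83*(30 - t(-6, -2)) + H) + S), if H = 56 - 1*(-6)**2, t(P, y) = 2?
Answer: I*sqrt(524569945073)/15089 ≈ 48.0*I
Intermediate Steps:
H = 20 (H = 56 - 1*36 = 56 - 36 = 20)
S = -1/15089 (S = 1/(-14975 - 114) = 1/(-15089) = -1/15089 ≈ -6.6273e-5)
sqrt((-83*(30 - t(-6, -2)) + H) + S) = sqrt((-83*(30 - 1*2) + 20) - 1/15089) = sqrt((-83*(30 - 2) + 20) - 1/15089) = sqrt((-83*28 + 20) - 1/15089) = sqrt((-2324 + 20) - 1/15089) = sqrt(-2304 - 1/15089) = sqrt(-34765057/15089) = I*sqrt(524569945073)/15089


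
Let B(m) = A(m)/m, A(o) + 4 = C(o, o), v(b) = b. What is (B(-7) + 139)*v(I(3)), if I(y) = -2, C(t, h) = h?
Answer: -1968/7 ≈ -281.14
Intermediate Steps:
A(o) = -4 + o
B(m) = (-4 + m)/m
(B(-7) + 139)*v(I(3)) = ((-4 - 7)/(-7) + 139)*(-2) = (-⅐*(-11) + 139)*(-2) = (11/7 + 139)*(-2) = (984/7)*(-2) = -1968/7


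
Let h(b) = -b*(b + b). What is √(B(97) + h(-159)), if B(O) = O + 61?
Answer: 2*I*√12601 ≈ 224.51*I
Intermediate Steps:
B(O) = 61 + O
h(b) = -2*b² (h(b) = -b*2*b = -2*b²)
√(B(97) + h(-159)) = √((61 + 97) - 2*(-159)²) = √(158 - 2*25281) = √(158 - 50562) = √(-50404) = 2*I*√12601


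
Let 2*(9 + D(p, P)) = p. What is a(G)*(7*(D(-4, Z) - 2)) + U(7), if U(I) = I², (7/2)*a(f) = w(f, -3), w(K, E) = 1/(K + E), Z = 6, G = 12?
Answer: 415/9 ≈ 46.111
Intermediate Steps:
D(p, P) = -9 + p/2
w(K, E) = 1/(E + K)
a(f) = 2/(7*(-3 + f))
a(G)*(7*(D(-4, Z) - 2)) + U(7) = (2/(7*(-3 + 12)))*(7*((-9 + (½)*(-4)) - 2)) + 7² = ((2/7)/9)*(7*((-9 - 2) - 2)) + 49 = ((2/7)*(⅑))*(7*(-11 - 2)) + 49 = 2*(7*(-13))/63 + 49 = (2/63)*(-91) + 49 = -26/9 + 49 = 415/9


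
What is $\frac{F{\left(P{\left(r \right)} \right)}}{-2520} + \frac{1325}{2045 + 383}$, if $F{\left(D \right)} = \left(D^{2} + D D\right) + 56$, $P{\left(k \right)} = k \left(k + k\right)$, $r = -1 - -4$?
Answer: $\frac{203711}{764820} \approx 0.26635$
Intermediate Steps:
$r = 3$ ($r = -1 + 4 = 3$)
$P{\left(k \right)} = 2 k^{2}$ ($P{\left(k \right)} = k 2 k = 2 k^{2}$)
$F{\left(D \right)} = 56 + 2 D^{2}$ ($F{\left(D \right)} = \left(D^{2} + D^{2}\right) + 56 = 2 D^{2} + 56 = 56 + 2 D^{2}$)
$\frac{F{\left(P{\left(r \right)} \right)}}{-2520} + \frac{1325}{2045 + 383} = \frac{56 + 2 \left(2 \cdot 3^{2}\right)^{2}}{-2520} + \frac{1325}{2045 + 383} = \left(56 + 2 \left(2 \cdot 9\right)^{2}\right) \left(- \frac{1}{2520}\right) + \frac{1325}{2428} = \left(56 + 2 \cdot 18^{2}\right) \left(- \frac{1}{2520}\right) + 1325 \cdot \frac{1}{2428} = \left(56 + 2 \cdot 324\right) \left(- \frac{1}{2520}\right) + \frac{1325}{2428} = \left(56 + 648\right) \left(- \frac{1}{2520}\right) + \frac{1325}{2428} = 704 \left(- \frac{1}{2520}\right) + \frac{1325}{2428} = - \frac{88}{315} + \frac{1325}{2428} = \frac{203711}{764820}$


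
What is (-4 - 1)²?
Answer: 25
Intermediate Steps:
(-4 - 1)² = (-5)² = 25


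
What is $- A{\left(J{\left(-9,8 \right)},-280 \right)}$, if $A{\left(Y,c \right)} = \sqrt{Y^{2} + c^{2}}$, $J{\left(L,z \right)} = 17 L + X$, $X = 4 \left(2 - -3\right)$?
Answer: $- 7 \sqrt{1961} \approx -309.98$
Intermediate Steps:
$X = 20$ ($X = 4 \left(2 + \left(-1 + 4\right)\right) = 4 \left(2 + 3\right) = 4 \cdot 5 = 20$)
$J{\left(L,z \right)} = 20 + 17 L$ ($J{\left(L,z \right)} = 17 L + 20 = 20 + 17 L$)
$- A{\left(J{\left(-9,8 \right)},-280 \right)} = - \sqrt{\left(20 + 17 \left(-9\right)\right)^{2} + \left(-280\right)^{2}} = - \sqrt{\left(20 - 153\right)^{2} + 78400} = - \sqrt{\left(-133\right)^{2} + 78400} = - \sqrt{17689 + 78400} = - \sqrt{96089} = - 7 \sqrt{1961}$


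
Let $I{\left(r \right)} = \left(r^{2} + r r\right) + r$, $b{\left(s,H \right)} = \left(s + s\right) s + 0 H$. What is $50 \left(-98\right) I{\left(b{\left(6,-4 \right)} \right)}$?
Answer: $-51156000$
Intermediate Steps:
$b{\left(s,H \right)} = 2 s^{2}$ ($b{\left(s,H \right)} = 2 s s + 0 = 2 s^{2} + 0 = 2 s^{2}$)
$I{\left(r \right)} = r + 2 r^{2}$ ($I{\left(r \right)} = \left(r^{2} + r^{2}\right) + r = 2 r^{2} + r = r + 2 r^{2}$)
$50 \left(-98\right) I{\left(b{\left(6,-4 \right)} \right)} = 50 \left(-98\right) 2 \cdot 6^{2} \left(1 + 2 \cdot 2 \cdot 6^{2}\right) = - 4900 \cdot 2 \cdot 36 \left(1 + 2 \cdot 2 \cdot 36\right) = - 4900 \cdot 72 \left(1 + 2 \cdot 72\right) = - 4900 \cdot 72 \left(1 + 144\right) = - 4900 \cdot 72 \cdot 145 = \left(-4900\right) 10440 = -51156000$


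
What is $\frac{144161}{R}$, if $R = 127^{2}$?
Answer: $\frac{144161}{16129} \approx 8.938$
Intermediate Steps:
$R = 16129$
$\frac{144161}{R} = \frac{144161}{16129}$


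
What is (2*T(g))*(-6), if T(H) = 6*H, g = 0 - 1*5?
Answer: 360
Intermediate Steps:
g = -5 (g = 0 - 5 = -5)
(2*T(g))*(-6) = (2*(6*(-5)))*(-6) = (2*(-30))*(-6) = -60*(-6) = 360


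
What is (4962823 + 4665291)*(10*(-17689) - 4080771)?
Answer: -40993245481354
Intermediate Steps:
(4962823 + 4665291)*(10*(-17689) - 4080771) = 9628114*(-176890 - 4080771) = 9628114*(-4257661) = -40993245481354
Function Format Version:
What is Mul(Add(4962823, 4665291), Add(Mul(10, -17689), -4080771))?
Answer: -40993245481354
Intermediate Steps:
Mul(Add(4962823, 4665291), Add(Mul(10, -17689), -4080771)) = Mul(9628114, Add(-176890, -4080771)) = Mul(9628114, -4257661) = -40993245481354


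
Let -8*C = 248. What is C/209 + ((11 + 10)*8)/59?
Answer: 33283/12331 ≈ 2.6991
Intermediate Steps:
C = -31 (C = -⅛*248 = -31)
C/209 + ((11 + 10)*8)/59 = -31/209 + ((11 + 10)*8)/59 = -31*1/209 + (21*8)*(1/59) = -31/209 + 168*(1/59) = -31/209 + 168/59 = 33283/12331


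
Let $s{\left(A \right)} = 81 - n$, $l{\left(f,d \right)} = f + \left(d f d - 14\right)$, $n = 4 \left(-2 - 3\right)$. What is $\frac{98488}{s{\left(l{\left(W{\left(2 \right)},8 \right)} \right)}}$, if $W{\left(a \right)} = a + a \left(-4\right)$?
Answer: $\frac{98488}{101} \approx 975.13$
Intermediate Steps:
$n = -20$ ($n = 4 \left(-5\right) = -20$)
$W{\left(a \right)} = - 3 a$ ($W{\left(a \right)} = a - 4 a = - 3 a$)
$l{\left(f,d \right)} = -14 + f + f d^{2}$ ($l{\left(f,d \right)} = f + \left(f d^{2} - 14\right) = f + \left(-14 + f d^{2}\right) = -14 + f + f d^{2}$)
$s{\left(A \right)} = 101$ ($s{\left(A \right)} = 81 - -20 = 81 + 20 = 101$)
$\frac{98488}{s{\left(l{\left(W{\left(2 \right)},8 \right)} \right)}} = \frac{98488}{101}$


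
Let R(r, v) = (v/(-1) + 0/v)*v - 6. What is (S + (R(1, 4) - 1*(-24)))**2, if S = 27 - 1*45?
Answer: 256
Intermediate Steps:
R(r, v) = -6 - v**2 (R(r, v) = (v*(-1) + 0)*v - 6 = (-v + 0)*v - 6 = (-v)*v - 6 = -v**2 - 6 = -6 - v**2)
S = -18 (S = 27 - 45 = -18)
(S + (R(1, 4) - 1*(-24)))**2 = (-18 + ((-6 - 1*4**2) - 1*(-24)))**2 = (-18 + ((-6 - 1*16) + 24))**2 = (-18 + ((-6 - 16) + 24))**2 = (-18 + (-22 + 24))**2 = (-18 + 2)**2 = (-16)**2 = 256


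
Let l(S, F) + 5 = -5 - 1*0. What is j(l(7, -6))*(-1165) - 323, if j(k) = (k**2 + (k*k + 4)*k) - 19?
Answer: 1116912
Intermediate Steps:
l(S, F) = -10 (l(S, F) = -5 + (-5 - 1*0) = -5 + (-5 + 0) = -5 - 5 = -10)
j(k) = -19 + k**2 + k*(4 + k**2) (j(k) = (k**2 + (k**2 + 4)*k) - 19 = (k**2 + (4 + k**2)*k) - 19 = (k**2 + k*(4 + k**2)) - 19 = -19 + k**2 + k*(4 + k**2))
j(l(7, -6))*(-1165) - 323 = (-19 + (-10)**2 + (-10)**3 + 4*(-10))*(-1165) - 323 = (-19 + 100 - 1000 - 40)*(-1165) - 323 = -959*(-1165) - 323 = 1117235 - 323 = 1116912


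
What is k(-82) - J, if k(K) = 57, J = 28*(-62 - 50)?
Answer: 3193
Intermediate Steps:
J = -3136 (J = 28*(-112) = -3136)
k(-82) - J = 57 - 1*(-3136) = 57 + 3136 = 3193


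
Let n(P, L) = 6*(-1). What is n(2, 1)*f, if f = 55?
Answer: -330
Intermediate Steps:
n(P, L) = -6
n(2, 1)*f = -6*55 = -330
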